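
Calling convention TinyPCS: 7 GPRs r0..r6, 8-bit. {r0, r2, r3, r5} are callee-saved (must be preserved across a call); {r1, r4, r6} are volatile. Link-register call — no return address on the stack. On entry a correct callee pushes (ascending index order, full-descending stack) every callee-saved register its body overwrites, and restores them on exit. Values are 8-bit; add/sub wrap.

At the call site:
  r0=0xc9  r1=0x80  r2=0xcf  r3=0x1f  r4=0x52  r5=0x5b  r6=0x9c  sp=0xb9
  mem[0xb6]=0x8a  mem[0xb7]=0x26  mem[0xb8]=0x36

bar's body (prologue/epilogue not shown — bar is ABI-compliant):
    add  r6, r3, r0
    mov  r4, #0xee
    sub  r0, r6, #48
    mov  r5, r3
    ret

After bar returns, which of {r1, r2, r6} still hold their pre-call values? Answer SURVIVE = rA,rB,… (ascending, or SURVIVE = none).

SURVIVE = r1,r2

prologue: push r0 -> mem[0xb8]=0xc9, sp=0xb8
prologue: push r5 -> mem[0xb7]=0x5b, sp=0xb7
body[0] add  r6, r3, r0 -> r6=0xe8
body[1] mov  r4, #0xee -> r4=0xee
body[2] sub  r0, r6, #48 -> r0=0xb8
body[3] mov  r5, r3 -> r5=0x1f
epilogue: pop r5=0x5b, sp=0xb8
epilogue: pop r0=0xc9, sp=0xb9
r1: caller-saved, written=False
r2: callee-saved, written=False
r6: caller-saved, written=True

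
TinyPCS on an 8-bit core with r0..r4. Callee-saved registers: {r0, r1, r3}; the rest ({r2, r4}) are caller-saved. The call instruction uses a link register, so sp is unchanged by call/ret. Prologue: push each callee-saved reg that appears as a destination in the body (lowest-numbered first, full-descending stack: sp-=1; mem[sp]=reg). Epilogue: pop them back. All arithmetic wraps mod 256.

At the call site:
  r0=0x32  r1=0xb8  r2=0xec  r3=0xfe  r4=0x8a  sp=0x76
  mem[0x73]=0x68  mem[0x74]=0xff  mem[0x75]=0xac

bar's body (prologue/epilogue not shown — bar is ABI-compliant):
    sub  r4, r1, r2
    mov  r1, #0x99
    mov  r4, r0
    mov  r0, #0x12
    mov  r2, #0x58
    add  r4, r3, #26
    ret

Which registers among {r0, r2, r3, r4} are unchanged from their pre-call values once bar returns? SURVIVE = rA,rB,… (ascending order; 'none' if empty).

SURVIVE = r0,r3

prologue: push r0 -> mem[0x75]=0x32, sp=0x75
prologue: push r1 -> mem[0x74]=0xb8, sp=0x74
body[0] sub  r4, r1, r2 -> r4=0xcc
body[1] mov  r1, #0x99 -> r1=0x99
body[2] mov  r4, r0 -> r4=0x32
body[3] mov  r0, #0x12 -> r0=0x12
body[4] mov  r2, #0x58 -> r2=0x58
body[5] add  r4, r3, #26 -> r4=0x18
epilogue: pop r1=0xb8, sp=0x75
epilogue: pop r0=0x32, sp=0x76
r0: callee-saved, written=True
r2: caller-saved, written=True
r3: callee-saved, written=False
r4: caller-saved, written=True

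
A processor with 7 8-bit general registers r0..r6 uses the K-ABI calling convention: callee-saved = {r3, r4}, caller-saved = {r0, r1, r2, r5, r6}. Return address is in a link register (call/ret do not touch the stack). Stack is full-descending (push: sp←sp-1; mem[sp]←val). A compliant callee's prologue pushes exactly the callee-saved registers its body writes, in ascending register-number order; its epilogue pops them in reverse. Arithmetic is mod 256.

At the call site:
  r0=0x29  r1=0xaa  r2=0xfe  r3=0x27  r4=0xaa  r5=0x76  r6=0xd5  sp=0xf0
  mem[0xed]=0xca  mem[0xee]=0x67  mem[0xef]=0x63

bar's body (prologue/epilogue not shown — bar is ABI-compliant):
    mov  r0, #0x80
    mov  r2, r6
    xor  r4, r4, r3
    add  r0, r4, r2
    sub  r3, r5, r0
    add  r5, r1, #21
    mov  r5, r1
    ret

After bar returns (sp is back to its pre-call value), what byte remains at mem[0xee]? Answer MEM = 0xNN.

prologue: push r3 → mem[0xef]=0x27, sp=0xef
prologue: push r4 → mem[0xee]=0xaa, sp=0xee
body[0] mov  r0, #0x80 → r0=0x80
body[1] mov  r2, r6 → r2=0xd5
body[2] xor  r4, r4, r3 → r4=0x8d
body[3] add  r0, r4, r2 → r0=0x62
body[4] sub  r3, r5, r0 → r3=0x14
body[5] add  r5, r1, #21 → r5=0xbf
body[6] mov  r5, r1 → r5=0xaa
epilogue: pop r4=0xaa, sp=0xef
epilogue: pop r3=0x27, sp=0xf0
prologue pushed ['r3', 'r4'] at ['0xef', '0xee']

MEM = 0xaa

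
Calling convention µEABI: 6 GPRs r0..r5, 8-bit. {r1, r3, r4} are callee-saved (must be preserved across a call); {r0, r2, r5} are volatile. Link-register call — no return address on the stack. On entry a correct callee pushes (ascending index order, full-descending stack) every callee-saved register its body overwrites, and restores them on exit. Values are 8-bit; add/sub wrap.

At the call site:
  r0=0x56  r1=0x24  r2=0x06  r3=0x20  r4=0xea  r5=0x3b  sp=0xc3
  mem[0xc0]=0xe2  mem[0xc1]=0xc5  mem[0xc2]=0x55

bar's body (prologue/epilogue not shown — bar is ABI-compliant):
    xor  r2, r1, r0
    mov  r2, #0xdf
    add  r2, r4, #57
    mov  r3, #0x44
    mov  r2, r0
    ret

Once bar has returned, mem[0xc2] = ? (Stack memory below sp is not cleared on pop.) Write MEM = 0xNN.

MEM = 0x20

prologue: push r3 -> mem[0xc2]=0x20, sp=0xc2
body[0] xor  r2, r1, r0 -> r2=0x72
body[1] mov  r2, #0xdf -> r2=0xdf
body[2] add  r2, r4, #57 -> r2=0x23
body[3] mov  r3, #0x44 -> r3=0x44
body[4] mov  r2, r0 -> r2=0x56
epilogue: pop r3=0x20, sp=0xc3
prologue pushed ['r3'] at ['0xc2']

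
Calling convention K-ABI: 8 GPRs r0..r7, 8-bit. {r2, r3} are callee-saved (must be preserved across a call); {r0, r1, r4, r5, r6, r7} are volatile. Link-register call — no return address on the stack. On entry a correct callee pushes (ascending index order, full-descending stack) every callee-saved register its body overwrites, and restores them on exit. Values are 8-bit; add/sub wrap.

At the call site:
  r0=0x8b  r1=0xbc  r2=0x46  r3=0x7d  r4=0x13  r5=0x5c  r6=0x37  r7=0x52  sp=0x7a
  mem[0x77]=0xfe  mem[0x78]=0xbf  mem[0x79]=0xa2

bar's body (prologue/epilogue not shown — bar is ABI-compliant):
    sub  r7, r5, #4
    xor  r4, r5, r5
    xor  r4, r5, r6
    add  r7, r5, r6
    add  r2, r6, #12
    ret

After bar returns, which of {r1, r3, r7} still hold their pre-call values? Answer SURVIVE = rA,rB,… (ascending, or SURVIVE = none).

SURVIVE = r1,r3

prologue: push r2 → mem[0x79]=0x46, sp=0x79
body[0] sub  r7, r5, #4 → r7=0x58
body[1] xor  r4, r5, r5 → r4=0x00
body[2] xor  r4, r5, r6 → r4=0x6b
body[3] add  r7, r5, r6 → r7=0x93
body[4] add  r2, r6, #12 → r2=0x43
epilogue: pop r2=0x46, sp=0x7a
r1: caller-saved, written=False
r3: callee-saved, written=False
r7: caller-saved, written=True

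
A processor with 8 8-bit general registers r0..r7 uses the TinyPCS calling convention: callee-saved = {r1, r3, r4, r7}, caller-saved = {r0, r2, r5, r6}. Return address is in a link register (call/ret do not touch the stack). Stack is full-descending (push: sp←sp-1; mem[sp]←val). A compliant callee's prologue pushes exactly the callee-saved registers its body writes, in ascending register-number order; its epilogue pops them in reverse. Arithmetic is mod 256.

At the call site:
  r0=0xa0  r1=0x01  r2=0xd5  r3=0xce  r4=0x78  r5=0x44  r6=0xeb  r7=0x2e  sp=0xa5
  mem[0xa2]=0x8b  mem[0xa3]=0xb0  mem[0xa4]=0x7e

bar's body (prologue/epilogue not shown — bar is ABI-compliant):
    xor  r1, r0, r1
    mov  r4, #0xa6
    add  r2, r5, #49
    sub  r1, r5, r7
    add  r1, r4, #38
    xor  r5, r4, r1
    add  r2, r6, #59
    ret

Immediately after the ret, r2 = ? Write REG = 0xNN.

REG = 0x26

prologue: push r1 -> mem[0xa4]=0x01, sp=0xa4
prologue: push r4 -> mem[0xa3]=0x78, sp=0xa3
body[0] xor  r1, r0, r1 -> r1=0xa1
body[1] mov  r4, #0xa6 -> r4=0xa6
body[2] add  r2, r5, #49 -> r2=0x75
body[3] sub  r1, r5, r7 -> r1=0x16
body[4] add  r1, r4, #38 -> r1=0xcc
body[5] xor  r5, r4, r1 -> r5=0x6a
body[6] add  r2, r6, #59 -> r2=0x26
epilogue: pop r4=0x78, sp=0xa4
epilogue: pop r1=0x01, sp=0xa5
r2 is caller-saved -> body value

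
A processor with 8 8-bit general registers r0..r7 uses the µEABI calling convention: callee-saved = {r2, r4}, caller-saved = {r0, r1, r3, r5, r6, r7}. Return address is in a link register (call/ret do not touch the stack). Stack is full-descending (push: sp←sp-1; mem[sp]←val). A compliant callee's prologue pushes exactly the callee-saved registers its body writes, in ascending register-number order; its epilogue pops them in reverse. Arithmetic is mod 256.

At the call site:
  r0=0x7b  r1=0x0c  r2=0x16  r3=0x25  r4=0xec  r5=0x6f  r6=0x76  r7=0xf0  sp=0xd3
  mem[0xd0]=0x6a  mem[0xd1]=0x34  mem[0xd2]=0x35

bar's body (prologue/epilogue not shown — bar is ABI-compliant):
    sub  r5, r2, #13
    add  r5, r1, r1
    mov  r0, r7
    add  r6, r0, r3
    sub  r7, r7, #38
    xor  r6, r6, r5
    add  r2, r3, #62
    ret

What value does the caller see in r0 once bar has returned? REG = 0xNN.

prologue: push r2 -> mem[0xd2]=0x16, sp=0xd2
body[0] sub  r5, r2, #13 -> r5=0x09
body[1] add  r5, r1, r1 -> r5=0x18
body[2] mov  r0, r7 -> r0=0xf0
body[3] add  r6, r0, r3 -> r6=0x15
body[4] sub  r7, r7, #38 -> r7=0xca
body[5] xor  r6, r6, r5 -> r6=0x0d
body[6] add  r2, r3, #62 -> r2=0x63
epilogue: pop r2=0x16, sp=0xd3
r0 is caller-saved -> body value

REG = 0xf0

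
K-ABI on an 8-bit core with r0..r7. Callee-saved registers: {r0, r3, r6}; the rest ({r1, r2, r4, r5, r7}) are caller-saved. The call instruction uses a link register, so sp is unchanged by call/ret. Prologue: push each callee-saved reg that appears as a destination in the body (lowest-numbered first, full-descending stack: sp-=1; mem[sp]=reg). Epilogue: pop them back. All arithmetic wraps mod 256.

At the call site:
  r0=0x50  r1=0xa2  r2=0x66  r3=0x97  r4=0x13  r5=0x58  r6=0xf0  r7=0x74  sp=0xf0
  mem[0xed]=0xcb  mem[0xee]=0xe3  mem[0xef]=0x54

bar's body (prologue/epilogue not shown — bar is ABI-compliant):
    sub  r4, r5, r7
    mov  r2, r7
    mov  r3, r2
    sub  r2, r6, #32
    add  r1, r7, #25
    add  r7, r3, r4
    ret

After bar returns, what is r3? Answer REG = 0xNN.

REG = 0x97

prologue: push r3 -> mem[0xef]=0x97, sp=0xef
body[0] sub  r4, r5, r7 -> r4=0xe4
body[1] mov  r2, r7 -> r2=0x74
body[2] mov  r3, r2 -> r3=0x74
body[3] sub  r2, r6, #32 -> r2=0xd0
body[4] add  r1, r7, #25 -> r1=0x8d
body[5] add  r7, r3, r4 -> r7=0x58
epilogue: pop r3=0x97, sp=0xf0
r3 is callee-saved -> restored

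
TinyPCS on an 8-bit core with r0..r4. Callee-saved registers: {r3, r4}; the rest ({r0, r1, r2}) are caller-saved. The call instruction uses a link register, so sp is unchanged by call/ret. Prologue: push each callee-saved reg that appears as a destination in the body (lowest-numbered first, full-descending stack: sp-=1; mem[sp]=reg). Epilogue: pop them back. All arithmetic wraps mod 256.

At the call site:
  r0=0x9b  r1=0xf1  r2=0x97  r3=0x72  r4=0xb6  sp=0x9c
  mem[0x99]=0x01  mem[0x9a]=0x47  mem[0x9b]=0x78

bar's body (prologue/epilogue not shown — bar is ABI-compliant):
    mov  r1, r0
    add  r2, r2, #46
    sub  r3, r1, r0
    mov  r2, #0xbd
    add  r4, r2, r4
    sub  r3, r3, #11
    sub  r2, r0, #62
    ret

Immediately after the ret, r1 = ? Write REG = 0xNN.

REG = 0x9b

prologue: push r3 -> mem[0x9b]=0x72, sp=0x9b
prologue: push r4 -> mem[0x9a]=0xb6, sp=0x9a
body[0] mov  r1, r0 -> r1=0x9b
body[1] add  r2, r2, #46 -> r2=0xc5
body[2] sub  r3, r1, r0 -> r3=0x00
body[3] mov  r2, #0xbd -> r2=0xbd
body[4] add  r4, r2, r4 -> r4=0x73
body[5] sub  r3, r3, #11 -> r3=0xf5
body[6] sub  r2, r0, #62 -> r2=0x5d
epilogue: pop r4=0xb6, sp=0x9b
epilogue: pop r3=0x72, sp=0x9c
r1 is caller-saved -> body value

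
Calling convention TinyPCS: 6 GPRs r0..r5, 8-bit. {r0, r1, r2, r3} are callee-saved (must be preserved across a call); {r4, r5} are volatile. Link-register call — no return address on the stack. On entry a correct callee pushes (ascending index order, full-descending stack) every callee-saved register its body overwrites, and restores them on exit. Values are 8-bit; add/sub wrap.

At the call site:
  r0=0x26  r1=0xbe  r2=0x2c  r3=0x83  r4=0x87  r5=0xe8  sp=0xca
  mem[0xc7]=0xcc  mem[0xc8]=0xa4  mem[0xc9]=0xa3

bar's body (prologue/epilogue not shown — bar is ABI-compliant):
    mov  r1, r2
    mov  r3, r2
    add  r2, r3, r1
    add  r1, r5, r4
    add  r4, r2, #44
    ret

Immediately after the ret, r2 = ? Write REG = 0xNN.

prologue: push r1 → mem[0xc9]=0xbe, sp=0xc9
prologue: push r2 → mem[0xc8]=0x2c, sp=0xc8
prologue: push r3 → mem[0xc7]=0x83, sp=0xc7
body[0] mov  r1, r2 → r1=0x2c
body[1] mov  r3, r2 → r3=0x2c
body[2] add  r2, r3, r1 → r2=0x58
body[3] add  r1, r5, r4 → r1=0x6f
body[4] add  r4, r2, #44 → r4=0x84
epilogue: pop r3=0x83, sp=0xc8
epilogue: pop r2=0x2c, sp=0xc9
epilogue: pop r1=0xbe, sp=0xca
r2 is callee-saved → restored

REG = 0x2c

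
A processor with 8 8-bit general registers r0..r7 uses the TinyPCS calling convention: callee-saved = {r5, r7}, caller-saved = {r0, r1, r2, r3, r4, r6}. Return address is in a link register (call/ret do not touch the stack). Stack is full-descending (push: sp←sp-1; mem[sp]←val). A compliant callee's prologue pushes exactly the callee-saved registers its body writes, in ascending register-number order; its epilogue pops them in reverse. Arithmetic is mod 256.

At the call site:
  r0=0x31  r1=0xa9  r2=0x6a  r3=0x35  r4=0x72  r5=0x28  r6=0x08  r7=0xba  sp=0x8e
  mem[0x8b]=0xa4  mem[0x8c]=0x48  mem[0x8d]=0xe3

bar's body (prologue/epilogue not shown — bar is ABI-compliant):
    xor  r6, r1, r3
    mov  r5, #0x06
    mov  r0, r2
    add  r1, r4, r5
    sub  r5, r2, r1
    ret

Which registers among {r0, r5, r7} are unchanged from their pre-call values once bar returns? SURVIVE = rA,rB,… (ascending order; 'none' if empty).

SURVIVE = r5,r7

prologue: push r5 -> mem[0x8d]=0x28, sp=0x8d
body[0] xor  r6, r1, r3 -> r6=0x9c
body[1] mov  r5, #0x06 -> r5=0x06
body[2] mov  r0, r2 -> r0=0x6a
body[3] add  r1, r4, r5 -> r1=0x78
body[4] sub  r5, r2, r1 -> r5=0xf2
epilogue: pop r5=0x28, sp=0x8e
r0: caller-saved, written=True
r5: callee-saved, written=True
r7: callee-saved, written=False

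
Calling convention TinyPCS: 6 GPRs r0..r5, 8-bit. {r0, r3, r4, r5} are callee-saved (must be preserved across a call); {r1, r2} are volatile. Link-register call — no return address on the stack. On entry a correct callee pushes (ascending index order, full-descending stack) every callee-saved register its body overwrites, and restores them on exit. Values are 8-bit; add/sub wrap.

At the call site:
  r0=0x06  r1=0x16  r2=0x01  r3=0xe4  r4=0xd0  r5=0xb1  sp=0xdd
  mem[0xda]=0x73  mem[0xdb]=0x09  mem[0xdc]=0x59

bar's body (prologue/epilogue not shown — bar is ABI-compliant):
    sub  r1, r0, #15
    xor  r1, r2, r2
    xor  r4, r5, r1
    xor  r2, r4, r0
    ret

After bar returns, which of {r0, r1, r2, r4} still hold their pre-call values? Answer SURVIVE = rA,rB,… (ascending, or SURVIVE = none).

prologue: push r4 → mem[0xdc]=0xd0, sp=0xdc
body[0] sub  r1, r0, #15 → r1=0xf7
body[1] xor  r1, r2, r2 → r1=0x00
body[2] xor  r4, r5, r1 → r4=0xb1
body[3] xor  r2, r4, r0 → r2=0xb7
epilogue: pop r4=0xd0, sp=0xdd
r0: callee-saved, written=False
r1: caller-saved, written=True
r2: caller-saved, written=True
r4: callee-saved, written=True

SURVIVE = r0,r4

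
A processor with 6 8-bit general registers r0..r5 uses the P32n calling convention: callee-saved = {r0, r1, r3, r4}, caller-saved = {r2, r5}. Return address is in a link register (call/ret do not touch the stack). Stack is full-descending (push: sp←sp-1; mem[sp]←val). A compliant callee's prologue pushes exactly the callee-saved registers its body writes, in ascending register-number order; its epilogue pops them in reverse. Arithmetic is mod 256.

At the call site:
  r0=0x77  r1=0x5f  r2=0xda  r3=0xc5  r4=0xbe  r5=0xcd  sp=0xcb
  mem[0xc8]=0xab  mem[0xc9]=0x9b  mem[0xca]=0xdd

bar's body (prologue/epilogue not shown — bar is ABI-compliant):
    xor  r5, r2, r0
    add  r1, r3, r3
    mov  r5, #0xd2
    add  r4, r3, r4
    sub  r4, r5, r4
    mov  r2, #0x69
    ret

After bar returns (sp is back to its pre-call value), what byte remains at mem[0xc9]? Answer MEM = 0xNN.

prologue: push r1 -> mem[0xca]=0x5f, sp=0xca
prologue: push r4 -> mem[0xc9]=0xbe, sp=0xc9
body[0] xor  r5, r2, r0 -> r5=0xad
body[1] add  r1, r3, r3 -> r1=0x8a
body[2] mov  r5, #0xd2 -> r5=0xd2
body[3] add  r4, r3, r4 -> r4=0x83
body[4] sub  r4, r5, r4 -> r4=0x4f
body[5] mov  r2, #0x69 -> r2=0x69
epilogue: pop r4=0xbe, sp=0xca
epilogue: pop r1=0x5f, sp=0xcb
prologue pushed ['r1', 'r4'] at ['0xca', '0xc9']

MEM = 0xbe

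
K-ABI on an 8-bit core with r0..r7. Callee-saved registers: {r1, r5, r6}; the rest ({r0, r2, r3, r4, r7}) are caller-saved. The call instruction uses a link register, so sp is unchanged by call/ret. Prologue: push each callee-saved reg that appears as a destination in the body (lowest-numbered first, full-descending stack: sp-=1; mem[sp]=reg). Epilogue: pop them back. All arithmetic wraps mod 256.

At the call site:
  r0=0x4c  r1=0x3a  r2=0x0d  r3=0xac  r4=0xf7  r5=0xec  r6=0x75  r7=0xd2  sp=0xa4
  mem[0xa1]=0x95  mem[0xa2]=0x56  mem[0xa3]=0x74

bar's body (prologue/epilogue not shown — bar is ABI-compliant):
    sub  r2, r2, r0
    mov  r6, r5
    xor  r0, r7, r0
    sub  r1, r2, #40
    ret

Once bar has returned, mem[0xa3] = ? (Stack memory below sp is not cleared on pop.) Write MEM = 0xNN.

MEM = 0x3a

prologue: push r1 → mem[0xa3]=0x3a, sp=0xa3
prologue: push r6 → mem[0xa2]=0x75, sp=0xa2
body[0] sub  r2, r2, r0 → r2=0xc1
body[1] mov  r6, r5 → r6=0xec
body[2] xor  r0, r7, r0 → r0=0x9e
body[3] sub  r1, r2, #40 → r1=0x99
epilogue: pop r6=0x75, sp=0xa3
epilogue: pop r1=0x3a, sp=0xa4
prologue pushed ['r1', 'r6'] at ['0xa3', '0xa2']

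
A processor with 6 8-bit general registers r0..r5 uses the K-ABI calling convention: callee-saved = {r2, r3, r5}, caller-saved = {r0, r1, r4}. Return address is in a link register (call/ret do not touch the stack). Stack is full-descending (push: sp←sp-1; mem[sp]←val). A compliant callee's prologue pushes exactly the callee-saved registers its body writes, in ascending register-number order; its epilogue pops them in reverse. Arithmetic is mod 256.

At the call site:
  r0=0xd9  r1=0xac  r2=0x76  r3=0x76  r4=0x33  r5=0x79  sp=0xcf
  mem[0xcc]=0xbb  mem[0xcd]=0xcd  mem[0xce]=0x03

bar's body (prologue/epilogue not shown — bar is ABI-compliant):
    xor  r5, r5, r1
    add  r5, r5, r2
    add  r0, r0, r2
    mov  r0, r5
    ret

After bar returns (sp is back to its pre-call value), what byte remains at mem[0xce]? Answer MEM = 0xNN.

MEM = 0x79

prologue: push r5 → mem[0xce]=0x79, sp=0xce
body[0] xor  r5, r5, r1 → r5=0xd5
body[1] add  r5, r5, r2 → r5=0x4b
body[2] add  r0, r0, r2 → r0=0x4f
body[3] mov  r0, r5 → r0=0x4b
epilogue: pop r5=0x79, sp=0xcf
prologue pushed ['r5'] at ['0xce']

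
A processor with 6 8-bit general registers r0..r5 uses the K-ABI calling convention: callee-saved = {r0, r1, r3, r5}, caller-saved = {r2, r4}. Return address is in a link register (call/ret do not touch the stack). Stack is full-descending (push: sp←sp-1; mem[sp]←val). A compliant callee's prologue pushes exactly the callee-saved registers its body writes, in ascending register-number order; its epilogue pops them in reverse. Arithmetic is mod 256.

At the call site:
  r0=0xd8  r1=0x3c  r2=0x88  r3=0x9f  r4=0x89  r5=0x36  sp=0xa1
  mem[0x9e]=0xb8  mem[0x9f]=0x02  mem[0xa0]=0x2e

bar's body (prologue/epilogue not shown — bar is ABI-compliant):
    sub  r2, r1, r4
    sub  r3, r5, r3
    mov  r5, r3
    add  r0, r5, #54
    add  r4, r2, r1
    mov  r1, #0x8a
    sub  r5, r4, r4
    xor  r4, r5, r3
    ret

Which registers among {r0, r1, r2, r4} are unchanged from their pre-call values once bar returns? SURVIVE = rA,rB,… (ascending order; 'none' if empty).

SURVIVE = r0,r1

prologue: push r0 -> mem[0xa0]=0xd8, sp=0xa0
prologue: push r1 -> mem[0x9f]=0x3c, sp=0x9f
prologue: push r3 -> mem[0x9e]=0x9f, sp=0x9e
prologue: push r5 -> mem[0x9d]=0x36, sp=0x9d
body[0] sub  r2, r1, r4 -> r2=0xb3
body[1] sub  r3, r5, r3 -> r3=0x97
body[2] mov  r5, r3 -> r5=0x97
body[3] add  r0, r5, #54 -> r0=0xcd
body[4] add  r4, r2, r1 -> r4=0xef
body[5] mov  r1, #0x8a -> r1=0x8a
body[6] sub  r5, r4, r4 -> r5=0x00
body[7] xor  r4, r5, r3 -> r4=0x97
epilogue: pop r5=0x36, sp=0x9e
epilogue: pop r3=0x9f, sp=0x9f
epilogue: pop r1=0x3c, sp=0xa0
epilogue: pop r0=0xd8, sp=0xa1
r0: callee-saved, written=True
r1: callee-saved, written=True
r2: caller-saved, written=True
r4: caller-saved, written=True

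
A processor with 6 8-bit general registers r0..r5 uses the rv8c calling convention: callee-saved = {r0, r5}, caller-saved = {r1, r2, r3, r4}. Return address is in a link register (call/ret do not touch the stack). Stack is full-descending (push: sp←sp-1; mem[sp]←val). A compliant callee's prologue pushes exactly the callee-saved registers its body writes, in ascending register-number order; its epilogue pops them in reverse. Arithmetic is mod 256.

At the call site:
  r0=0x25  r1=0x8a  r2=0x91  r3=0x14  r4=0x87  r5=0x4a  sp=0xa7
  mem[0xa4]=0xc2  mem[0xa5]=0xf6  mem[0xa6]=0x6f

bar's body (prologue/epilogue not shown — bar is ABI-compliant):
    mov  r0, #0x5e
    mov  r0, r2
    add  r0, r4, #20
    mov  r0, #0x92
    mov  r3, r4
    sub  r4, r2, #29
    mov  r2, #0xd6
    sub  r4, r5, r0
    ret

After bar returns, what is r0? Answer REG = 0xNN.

prologue: push r0 → mem[0xa6]=0x25, sp=0xa6
body[0] mov  r0, #0x5e → r0=0x5e
body[1] mov  r0, r2 → r0=0x91
body[2] add  r0, r4, #20 → r0=0x9b
body[3] mov  r0, #0x92 → r0=0x92
body[4] mov  r3, r4 → r3=0x87
body[5] sub  r4, r2, #29 → r4=0x74
body[6] mov  r2, #0xd6 → r2=0xd6
body[7] sub  r4, r5, r0 → r4=0xb8
epilogue: pop r0=0x25, sp=0xa7
r0 is callee-saved → restored

REG = 0x25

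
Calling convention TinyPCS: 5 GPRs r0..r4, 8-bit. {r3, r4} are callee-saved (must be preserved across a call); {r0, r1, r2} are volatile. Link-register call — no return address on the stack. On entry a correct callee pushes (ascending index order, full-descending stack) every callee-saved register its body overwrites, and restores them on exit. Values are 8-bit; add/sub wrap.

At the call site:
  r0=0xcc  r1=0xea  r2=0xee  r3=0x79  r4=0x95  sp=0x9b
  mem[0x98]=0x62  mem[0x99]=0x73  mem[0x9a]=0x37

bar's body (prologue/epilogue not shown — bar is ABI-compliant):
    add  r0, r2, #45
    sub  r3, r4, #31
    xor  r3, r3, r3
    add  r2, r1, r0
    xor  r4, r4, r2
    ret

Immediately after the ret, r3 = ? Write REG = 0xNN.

prologue: push r3 → mem[0x9a]=0x79, sp=0x9a
prologue: push r4 → mem[0x99]=0x95, sp=0x99
body[0] add  r0, r2, #45 → r0=0x1b
body[1] sub  r3, r4, #31 → r3=0x76
body[2] xor  r3, r3, r3 → r3=0x00
body[3] add  r2, r1, r0 → r2=0x05
body[4] xor  r4, r4, r2 → r4=0x90
epilogue: pop r4=0x95, sp=0x9a
epilogue: pop r3=0x79, sp=0x9b
r3 is callee-saved → restored

REG = 0x79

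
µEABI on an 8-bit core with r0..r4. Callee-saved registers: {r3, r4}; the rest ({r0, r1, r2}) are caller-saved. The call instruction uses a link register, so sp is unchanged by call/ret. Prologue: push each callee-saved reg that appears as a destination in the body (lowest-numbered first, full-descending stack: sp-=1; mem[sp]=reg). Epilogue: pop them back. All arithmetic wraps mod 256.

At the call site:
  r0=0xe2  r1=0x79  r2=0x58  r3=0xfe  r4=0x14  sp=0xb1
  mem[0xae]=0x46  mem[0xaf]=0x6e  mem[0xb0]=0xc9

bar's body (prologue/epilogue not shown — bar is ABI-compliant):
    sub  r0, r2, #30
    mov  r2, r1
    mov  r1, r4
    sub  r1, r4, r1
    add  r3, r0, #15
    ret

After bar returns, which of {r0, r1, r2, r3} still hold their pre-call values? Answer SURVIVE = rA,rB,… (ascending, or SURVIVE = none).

SURVIVE = r3

prologue: push r3 -> mem[0xb0]=0xfe, sp=0xb0
body[0] sub  r0, r2, #30 -> r0=0x3a
body[1] mov  r2, r1 -> r2=0x79
body[2] mov  r1, r4 -> r1=0x14
body[3] sub  r1, r4, r1 -> r1=0x00
body[4] add  r3, r0, #15 -> r3=0x49
epilogue: pop r3=0xfe, sp=0xb1
r0: caller-saved, written=True
r1: caller-saved, written=True
r2: caller-saved, written=True
r3: callee-saved, written=True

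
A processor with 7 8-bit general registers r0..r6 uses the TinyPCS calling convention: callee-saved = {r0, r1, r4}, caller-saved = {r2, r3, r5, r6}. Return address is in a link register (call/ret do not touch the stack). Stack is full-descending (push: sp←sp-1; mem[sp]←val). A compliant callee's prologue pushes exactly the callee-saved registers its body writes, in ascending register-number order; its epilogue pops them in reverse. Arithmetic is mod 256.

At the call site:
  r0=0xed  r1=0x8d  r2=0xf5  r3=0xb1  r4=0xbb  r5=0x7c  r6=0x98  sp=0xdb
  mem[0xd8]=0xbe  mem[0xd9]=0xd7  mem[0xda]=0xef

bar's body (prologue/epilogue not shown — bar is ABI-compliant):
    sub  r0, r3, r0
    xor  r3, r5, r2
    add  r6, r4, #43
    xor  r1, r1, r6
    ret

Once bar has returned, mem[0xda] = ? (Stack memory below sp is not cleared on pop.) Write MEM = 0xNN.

MEM = 0xed

prologue: push r0 -> mem[0xda]=0xed, sp=0xda
prologue: push r1 -> mem[0xd9]=0x8d, sp=0xd9
body[0] sub  r0, r3, r0 -> r0=0xc4
body[1] xor  r3, r5, r2 -> r3=0x89
body[2] add  r6, r4, #43 -> r6=0xe6
body[3] xor  r1, r1, r6 -> r1=0x6b
epilogue: pop r1=0x8d, sp=0xda
epilogue: pop r0=0xed, sp=0xdb
prologue pushed ['r0', 'r1'] at ['0xda', '0xd9']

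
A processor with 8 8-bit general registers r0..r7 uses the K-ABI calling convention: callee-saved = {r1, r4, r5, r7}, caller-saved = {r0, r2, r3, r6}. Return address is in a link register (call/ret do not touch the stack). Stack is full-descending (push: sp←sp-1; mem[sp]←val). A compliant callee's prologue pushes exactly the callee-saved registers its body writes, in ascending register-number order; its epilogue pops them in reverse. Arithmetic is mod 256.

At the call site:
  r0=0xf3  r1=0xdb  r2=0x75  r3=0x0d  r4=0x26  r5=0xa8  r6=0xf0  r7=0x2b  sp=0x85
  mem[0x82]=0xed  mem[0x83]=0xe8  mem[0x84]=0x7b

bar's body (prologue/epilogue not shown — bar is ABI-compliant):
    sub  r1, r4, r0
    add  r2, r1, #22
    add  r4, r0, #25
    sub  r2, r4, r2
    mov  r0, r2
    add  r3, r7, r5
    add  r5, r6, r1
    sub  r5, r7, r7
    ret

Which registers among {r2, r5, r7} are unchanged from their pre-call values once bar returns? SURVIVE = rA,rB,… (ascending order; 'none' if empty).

SURVIVE = r5,r7

prologue: push r1 → mem[0x84]=0xdb, sp=0x84
prologue: push r4 → mem[0x83]=0x26, sp=0x83
prologue: push r5 → mem[0x82]=0xa8, sp=0x82
body[0] sub  r1, r4, r0 → r1=0x33
body[1] add  r2, r1, #22 → r2=0x49
body[2] add  r4, r0, #25 → r4=0x0c
body[3] sub  r2, r4, r2 → r2=0xc3
body[4] mov  r0, r2 → r0=0xc3
body[5] add  r3, r7, r5 → r3=0xd3
body[6] add  r5, r6, r1 → r5=0x23
body[7] sub  r5, r7, r7 → r5=0x00
epilogue: pop r5=0xa8, sp=0x83
epilogue: pop r4=0x26, sp=0x84
epilogue: pop r1=0xdb, sp=0x85
r2: caller-saved, written=True
r5: callee-saved, written=True
r7: callee-saved, written=False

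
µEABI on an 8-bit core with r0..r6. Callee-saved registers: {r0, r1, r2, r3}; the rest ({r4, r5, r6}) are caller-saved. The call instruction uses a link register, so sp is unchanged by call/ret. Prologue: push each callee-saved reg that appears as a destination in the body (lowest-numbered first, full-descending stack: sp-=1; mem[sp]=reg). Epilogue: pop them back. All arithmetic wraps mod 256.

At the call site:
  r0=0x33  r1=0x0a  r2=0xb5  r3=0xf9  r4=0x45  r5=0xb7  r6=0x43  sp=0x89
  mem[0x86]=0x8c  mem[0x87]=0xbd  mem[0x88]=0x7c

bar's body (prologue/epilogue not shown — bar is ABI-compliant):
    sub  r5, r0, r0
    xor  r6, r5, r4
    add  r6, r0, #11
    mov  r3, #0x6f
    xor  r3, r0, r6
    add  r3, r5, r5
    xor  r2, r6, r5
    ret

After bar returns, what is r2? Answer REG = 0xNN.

REG = 0xb5

prologue: push r2 -> mem[0x88]=0xb5, sp=0x88
prologue: push r3 -> mem[0x87]=0xf9, sp=0x87
body[0] sub  r5, r0, r0 -> r5=0x00
body[1] xor  r6, r5, r4 -> r6=0x45
body[2] add  r6, r0, #11 -> r6=0x3e
body[3] mov  r3, #0x6f -> r3=0x6f
body[4] xor  r3, r0, r6 -> r3=0x0d
body[5] add  r3, r5, r5 -> r3=0x00
body[6] xor  r2, r6, r5 -> r2=0x3e
epilogue: pop r3=0xf9, sp=0x88
epilogue: pop r2=0xb5, sp=0x89
r2 is callee-saved -> restored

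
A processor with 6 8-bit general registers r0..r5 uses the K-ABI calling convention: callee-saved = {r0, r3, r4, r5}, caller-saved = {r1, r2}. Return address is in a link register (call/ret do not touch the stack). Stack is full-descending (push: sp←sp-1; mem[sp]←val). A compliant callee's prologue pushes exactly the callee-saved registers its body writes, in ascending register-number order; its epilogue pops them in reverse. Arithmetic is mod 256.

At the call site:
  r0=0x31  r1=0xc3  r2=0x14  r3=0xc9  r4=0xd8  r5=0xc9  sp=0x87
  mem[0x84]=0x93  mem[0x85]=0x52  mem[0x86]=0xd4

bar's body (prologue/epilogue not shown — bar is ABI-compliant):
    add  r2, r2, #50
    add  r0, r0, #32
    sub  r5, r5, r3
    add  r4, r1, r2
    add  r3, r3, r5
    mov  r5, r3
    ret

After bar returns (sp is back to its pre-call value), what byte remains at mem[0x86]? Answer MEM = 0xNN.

MEM = 0x31

prologue: push r0 -> mem[0x86]=0x31, sp=0x86
prologue: push r3 -> mem[0x85]=0xc9, sp=0x85
prologue: push r4 -> mem[0x84]=0xd8, sp=0x84
prologue: push r5 -> mem[0x83]=0xc9, sp=0x83
body[0] add  r2, r2, #50 -> r2=0x46
body[1] add  r0, r0, #32 -> r0=0x51
body[2] sub  r5, r5, r3 -> r5=0x00
body[3] add  r4, r1, r2 -> r4=0x09
body[4] add  r3, r3, r5 -> r3=0xc9
body[5] mov  r5, r3 -> r5=0xc9
epilogue: pop r5=0xc9, sp=0x84
epilogue: pop r4=0xd8, sp=0x85
epilogue: pop r3=0xc9, sp=0x86
epilogue: pop r0=0x31, sp=0x87
prologue pushed ['r0', 'r3', 'r4', 'r5'] at ['0x86', '0x85', '0x84', '0x83']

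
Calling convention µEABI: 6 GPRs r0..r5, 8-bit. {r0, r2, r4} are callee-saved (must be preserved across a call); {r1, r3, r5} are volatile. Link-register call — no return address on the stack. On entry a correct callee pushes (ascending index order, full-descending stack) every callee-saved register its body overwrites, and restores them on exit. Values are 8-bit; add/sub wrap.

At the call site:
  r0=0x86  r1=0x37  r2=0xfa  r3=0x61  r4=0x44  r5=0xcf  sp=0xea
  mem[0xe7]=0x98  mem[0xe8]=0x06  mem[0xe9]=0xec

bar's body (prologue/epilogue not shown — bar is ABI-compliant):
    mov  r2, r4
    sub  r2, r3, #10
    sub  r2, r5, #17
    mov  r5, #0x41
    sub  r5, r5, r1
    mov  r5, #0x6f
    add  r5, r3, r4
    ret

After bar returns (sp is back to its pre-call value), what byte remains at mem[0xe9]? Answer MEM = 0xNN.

prologue: push r2 → mem[0xe9]=0xfa, sp=0xe9
body[0] mov  r2, r4 → r2=0x44
body[1] sub  r2, r3, #10 → r2=0x57
body[2] sub  r2, r5, #17 → r2=0xbe
body[3] mov  r5, #0x41 → r5=0x41
body[4] sub  r5, r5, r1 → r5=0x0a
body[5] mov  r5, #0x6f → r5=0x6f
body[6] add  r5, r3, r4 → r5=0xa5
epilogue: pop r2=0xfa, sp=0xea
prologue pushed ['r2'] at ['0xe9']

MEM = 0xfa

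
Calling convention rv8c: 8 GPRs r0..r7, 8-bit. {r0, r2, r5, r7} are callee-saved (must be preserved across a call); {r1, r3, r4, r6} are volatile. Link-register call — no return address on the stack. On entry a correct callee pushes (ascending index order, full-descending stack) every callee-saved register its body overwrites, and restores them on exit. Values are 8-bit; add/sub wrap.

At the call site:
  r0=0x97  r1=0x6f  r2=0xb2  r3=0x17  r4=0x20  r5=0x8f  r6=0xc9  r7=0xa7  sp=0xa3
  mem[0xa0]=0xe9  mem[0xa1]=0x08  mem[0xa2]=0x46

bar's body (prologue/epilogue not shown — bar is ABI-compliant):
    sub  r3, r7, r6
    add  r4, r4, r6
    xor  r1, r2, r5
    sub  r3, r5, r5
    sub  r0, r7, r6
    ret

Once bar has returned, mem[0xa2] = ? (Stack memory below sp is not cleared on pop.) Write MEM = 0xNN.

MEM = 0x97

prologue: push r0 -> mem[0xa2]=0x97, sp=0xa2
body[0] sub  r3, r7, r6 -> r3=0xde
body[1] add  r4, r4, r6 -> r4=0xe9
body[2] xor  r1, r2, r5 -> r1=0x3d
body[3] sub  r3, r5, r5 -> r3=0x00
body[4] sub  r0, r7, r6 -> r0=0xde
epilogue: pop r0=0x97, sp=0xa3
prologue pushed ['r0'] at ['0xa2']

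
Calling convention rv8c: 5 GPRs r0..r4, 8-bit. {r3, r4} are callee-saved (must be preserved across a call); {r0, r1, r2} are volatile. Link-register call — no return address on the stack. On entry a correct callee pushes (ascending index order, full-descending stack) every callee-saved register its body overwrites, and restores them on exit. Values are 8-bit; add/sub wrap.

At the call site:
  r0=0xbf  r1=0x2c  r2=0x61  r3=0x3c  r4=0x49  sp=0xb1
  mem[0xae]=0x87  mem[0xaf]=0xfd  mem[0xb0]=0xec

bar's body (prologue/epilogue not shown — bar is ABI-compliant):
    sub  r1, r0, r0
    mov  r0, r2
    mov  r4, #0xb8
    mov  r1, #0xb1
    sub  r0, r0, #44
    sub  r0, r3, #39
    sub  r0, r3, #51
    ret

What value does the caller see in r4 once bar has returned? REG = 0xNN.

prologue: push r4 -> mem[0xb0]=0x49, sp=0xb0
body[0] sub  r1, r0, r0 -> r1=0x00
body[1] mov  r0, r2 -> r0=0x61
body[2] mov  r4, #0xb8 -> r4=0xb8
body[3] mov  r1, #0xb1 -> r1=0xb1
body[4] sub  r0, r0, #44 -> r0=0x35
body[5] sub  r0, r3, #39 -> r0=0x15
body[6] sub  r0, r3, #51 -> r0=0x09
epilogue: pop r4=0x49, sp=0xb1
r4 is callee-saved -> restored

REG = 0x49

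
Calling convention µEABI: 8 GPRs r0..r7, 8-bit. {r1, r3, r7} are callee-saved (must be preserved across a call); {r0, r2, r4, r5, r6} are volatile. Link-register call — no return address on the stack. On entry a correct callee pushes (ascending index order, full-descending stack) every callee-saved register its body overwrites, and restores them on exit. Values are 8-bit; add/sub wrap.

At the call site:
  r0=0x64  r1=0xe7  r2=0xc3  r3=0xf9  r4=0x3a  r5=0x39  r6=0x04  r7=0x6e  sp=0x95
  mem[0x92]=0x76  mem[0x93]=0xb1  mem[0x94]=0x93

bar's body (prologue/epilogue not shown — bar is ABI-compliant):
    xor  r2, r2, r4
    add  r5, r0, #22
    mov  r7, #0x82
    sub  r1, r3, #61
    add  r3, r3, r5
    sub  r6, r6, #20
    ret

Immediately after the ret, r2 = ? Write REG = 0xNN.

prologue: push r1 -> mem[0x94]=0xe7, sp=0x94
prologue: push r3 -> mem[0x93]=0xf9, sp=0x93
prologue: push r7 -> mem[0x92]=0x6e, sp=0x92
body[0] xor  r2, r2, r4 -> r2=0xf9
body[1] add  r5, r0, #22 -> r5=0x7a
body[2] mov  r7, #0x82 -> r7=0x82
body[3] sub  r1, r3, #61 -> r1=0xbc
body[4] add  r3, r3, r5 -> r3=0x73
body[5] sub  r6, r6, #20 -> r6=0xf0
epilogue: pop r7=0x6e, sp=0x93
epilogue: pop r3=0xf9, sp=0x94
epilogue: pop r1=0xe7, sp=0x95
r2 is caller-saved -> body value

REG = 0xf9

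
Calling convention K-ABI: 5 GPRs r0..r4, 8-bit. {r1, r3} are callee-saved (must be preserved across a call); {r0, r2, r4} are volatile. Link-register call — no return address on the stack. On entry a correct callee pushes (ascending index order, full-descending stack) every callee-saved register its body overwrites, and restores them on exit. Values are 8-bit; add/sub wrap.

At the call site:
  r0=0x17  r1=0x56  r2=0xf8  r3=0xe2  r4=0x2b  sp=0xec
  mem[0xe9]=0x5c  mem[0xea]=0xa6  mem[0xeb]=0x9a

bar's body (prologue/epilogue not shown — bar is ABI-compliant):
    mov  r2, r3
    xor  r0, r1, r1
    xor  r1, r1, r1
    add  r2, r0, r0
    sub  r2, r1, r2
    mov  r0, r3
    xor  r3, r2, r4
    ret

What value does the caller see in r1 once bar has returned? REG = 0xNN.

REG = 0x56

prologue: push r1 → mem[0xeb]=0x56, sp=0xeb
prologue: push r3 → mem[0xea]=0xe2, sp=0xea
body[0] mov  r2, r3 → r2=0xe2
body[1] xor  r0, r1, r1 → r0=0x00
body[2] xor  r1, r1, r1 → r1=0x00
body[3] add  r2, r0, r0 → r2=0x00
body[4] sub  r2, r1, r2 → r2=0x00
body[5] mov  r0, r3 → r0=0xe2
body[6] xor  r3, r2, r4 → r3=0x2b
epilogue: pop r3=0xe2, sp=0xeb
epilogue: pop r1=0x56, sp=0xec
r1 is callee-saved → restored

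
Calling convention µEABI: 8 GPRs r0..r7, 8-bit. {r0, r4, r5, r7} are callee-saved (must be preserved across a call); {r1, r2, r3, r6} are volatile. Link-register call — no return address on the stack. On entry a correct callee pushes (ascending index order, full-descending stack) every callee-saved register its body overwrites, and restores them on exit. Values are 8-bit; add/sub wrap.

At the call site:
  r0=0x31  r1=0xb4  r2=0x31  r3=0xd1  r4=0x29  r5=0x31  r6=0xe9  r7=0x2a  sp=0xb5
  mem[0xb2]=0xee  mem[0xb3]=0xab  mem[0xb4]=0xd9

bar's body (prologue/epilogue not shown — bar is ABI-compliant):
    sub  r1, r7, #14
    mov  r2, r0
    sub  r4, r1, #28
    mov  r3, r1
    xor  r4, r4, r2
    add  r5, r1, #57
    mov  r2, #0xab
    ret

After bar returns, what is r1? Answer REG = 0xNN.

REG = 0x1c

prologue: push r4 → mem[0xb4]=0x29, sp=0xb4
prologue: push r5 → mem[0xb3]=0x31, sp=0xb3
body[0] sub  r1, r7, #14 → r1=0x1c
body[1] mov  r2, r0 → r2=0x31
body[2] sub  r4, r1, #28 → r4=0x00
body[3] mov  r3, r1 → r3=0x1c
body[4] xor  r4, r4, r2 → r4=0x31
body[5] add  r5, r1, #57 → r5=0x55
body[6] mov  r2, #0xab → r2=0xab
epilogue: pop r5=0x31, sp=0xb4
epilogue: pop r4=0x29, sp=0xb5
r1 is caller-saved → body value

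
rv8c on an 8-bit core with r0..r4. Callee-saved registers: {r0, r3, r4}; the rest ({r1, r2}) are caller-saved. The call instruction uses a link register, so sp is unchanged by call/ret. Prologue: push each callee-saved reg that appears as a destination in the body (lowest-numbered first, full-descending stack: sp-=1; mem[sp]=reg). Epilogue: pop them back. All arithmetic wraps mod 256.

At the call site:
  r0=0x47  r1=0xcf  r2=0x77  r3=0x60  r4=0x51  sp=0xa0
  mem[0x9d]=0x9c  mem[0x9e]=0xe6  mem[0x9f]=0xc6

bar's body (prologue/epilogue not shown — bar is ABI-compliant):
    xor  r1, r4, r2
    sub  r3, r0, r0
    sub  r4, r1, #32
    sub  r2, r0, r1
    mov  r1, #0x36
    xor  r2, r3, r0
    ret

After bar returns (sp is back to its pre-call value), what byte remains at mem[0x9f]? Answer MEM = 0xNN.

prologue: push r3 → mem[0x9f]=0x60, sp=0x9f
prologue: push r4 → mem[0x9e]=0x51, sp=0x9e
body[0] xor  r1, r4, r2 → r1=0x26
body[1] sub  r3, r0, r0 → r3=0x00
body[2] sub  r4, r1, #32 → r4=0x06
body[3] sub  r2, r0, r1 → r2=0x21
body[4] mov  r1, #0x36 → r1=0x36
body[5] xor  r2, r3, r0 → r2=0x47
epilogue: pop r4=0x51, sp=0x9f
epilogue: pop r3=0x60, sp=0xa0
prologue pushed ['r3', 'r4'] at ['0x9f', '0x9e']

MEM = 0x60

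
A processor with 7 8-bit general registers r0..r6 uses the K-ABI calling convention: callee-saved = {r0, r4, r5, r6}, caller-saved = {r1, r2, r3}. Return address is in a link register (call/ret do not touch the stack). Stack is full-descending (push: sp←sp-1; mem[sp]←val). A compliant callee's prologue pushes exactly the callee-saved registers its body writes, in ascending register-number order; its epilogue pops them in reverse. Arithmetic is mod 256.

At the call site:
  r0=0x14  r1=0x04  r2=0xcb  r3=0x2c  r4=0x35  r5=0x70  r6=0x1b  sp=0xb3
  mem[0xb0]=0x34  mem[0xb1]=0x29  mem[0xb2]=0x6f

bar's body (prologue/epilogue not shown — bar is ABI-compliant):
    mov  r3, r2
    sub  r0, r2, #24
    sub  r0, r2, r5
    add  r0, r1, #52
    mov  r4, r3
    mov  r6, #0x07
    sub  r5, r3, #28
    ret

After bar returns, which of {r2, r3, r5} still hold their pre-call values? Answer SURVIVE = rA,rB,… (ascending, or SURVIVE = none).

SURVIVE = r2,r5

prologue: push r0 → mem[0xb2]=0x14, sp=0xb2
prologue: push r4 → mem[0xb1]=0x35, sp=0xb1
prologue: push r5 → mem[0xb0]=0x70, sp=0xb0
prologue: push r6 → mem[0xaf]=0x1b, sp=0xaf
body[0] mov  r3, r2 → r3=0xcb
body[1] sub  r0, r2, #24 → r0=0xb3
body[2] sub  r0, r2, r5 → r0=0x5b
body[3] add  r0, r1, #52 → r0=0x38
body[4] mov  r4, r3 → r4=0xcb
body[5] mov  r6, #0x07 → r6=0x07
body[6] sub  r5, r3, #28 → r5=0xaf
epilogue: pop r6=0x1b, sp=0xb0
epilogue: pop r5=0x70, sp=0xb1
epilogue: pop r4=0x35, sp=0xb2
epilogue: pop r0=0x14, sp=0xb3
r2: caller-saved, written=False
r3: caller-saved, written=True
r5: callee-saved, written=True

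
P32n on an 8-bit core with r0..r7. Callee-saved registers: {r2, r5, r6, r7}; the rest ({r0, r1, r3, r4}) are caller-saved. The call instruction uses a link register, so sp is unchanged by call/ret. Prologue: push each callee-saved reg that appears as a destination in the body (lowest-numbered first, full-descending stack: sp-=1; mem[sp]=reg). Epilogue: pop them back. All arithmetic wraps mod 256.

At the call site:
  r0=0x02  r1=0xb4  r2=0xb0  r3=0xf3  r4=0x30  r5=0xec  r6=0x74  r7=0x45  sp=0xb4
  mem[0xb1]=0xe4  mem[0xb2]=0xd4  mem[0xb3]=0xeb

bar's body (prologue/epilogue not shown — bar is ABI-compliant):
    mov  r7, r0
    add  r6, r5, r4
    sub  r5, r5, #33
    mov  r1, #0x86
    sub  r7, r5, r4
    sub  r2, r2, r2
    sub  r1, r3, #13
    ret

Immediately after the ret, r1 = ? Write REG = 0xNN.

REG = 0xe6

prologue: push r2 → mem[0xb3]=0xb0, sp=0xb3
prologue: push r5 → mem[0xb2]=0xec, sp=0xb2
prologue: push r6 → mem[0xb1]=0x74, sp=0xb1
prologue: push r7 → mem[0xb0]=0x45, sp=0xb0
body[0] mov  r7, r0 → r7=0x02
body[1] add  r6, r5, r4 → r6=0x1c
body[2] sub  r5, r5, #33 → r5=0xcb
body[3] mov  r1, #0x86 → r1=0x86
body[4] sub  r7, r5, r4 → r7=0x9b
body[5] sub  r2, r2, r2 → r2=0x00
body[6] sub  r1, r3, #13 → r1=0xe6
epilogue: pop r7=0x45, sp=0xb1
epilogue: pop r6=0x74, sp=0xb2
epilogue: pop r5=0xec, sp=0xb3
epilogue: pop r2=0xb0, sp=0xb4
r1 is caller-saved → body value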